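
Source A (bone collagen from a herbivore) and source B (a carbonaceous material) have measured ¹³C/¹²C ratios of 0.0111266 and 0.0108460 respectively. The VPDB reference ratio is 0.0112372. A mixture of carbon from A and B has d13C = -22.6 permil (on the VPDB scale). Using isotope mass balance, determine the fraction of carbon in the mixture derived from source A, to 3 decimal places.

0.489

δ_A = (0.0111266/0.0112372 − 1)×1000 = (0.990158 − 1)×1000 = -9.842 permil
δ_B = (0.0108460/0.0112372 − 1)×1000 = (0.965187 − 1)×1000 = -34.813 permil
f_A = (δ_mix − δ_B)/(δ_A − δ_B) = (-22.6 − (-34.813))/(-9.842 − (-34.813))
f_A = 12.213 / 24.971 = 0.4891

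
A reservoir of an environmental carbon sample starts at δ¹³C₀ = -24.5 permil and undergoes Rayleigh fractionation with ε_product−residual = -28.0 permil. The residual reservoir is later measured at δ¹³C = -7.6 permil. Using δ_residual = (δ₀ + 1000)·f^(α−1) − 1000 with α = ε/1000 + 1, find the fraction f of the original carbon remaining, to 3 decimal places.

0.541

α − 1 = ε/1000 = -0.0280
(δ_res + 1000)/(δ₀ + 1000) = (-7.6 + 1000)/(-24.5 + 1000) = 992.4/975.5 = 1.017324
f = 1.017324^(1/-0.0280) = exp(ln(1.017324)/-0.0280) = exp(0.01718/-0.0280)
f = exp(-0.6134) = 0.5415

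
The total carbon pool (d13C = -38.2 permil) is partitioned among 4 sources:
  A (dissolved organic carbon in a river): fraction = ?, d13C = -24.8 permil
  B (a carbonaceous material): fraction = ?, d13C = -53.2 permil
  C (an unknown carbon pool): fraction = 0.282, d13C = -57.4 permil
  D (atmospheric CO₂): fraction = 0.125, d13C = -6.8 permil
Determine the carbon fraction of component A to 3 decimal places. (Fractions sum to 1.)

0.366

Let f_A and f_B be the unknown fractions; fractions sum to 1 so f_A + f_B = 0.593.
Mass balance: Σ fᵢ·δᵢ = δ_bulk ⇒ f_A·(-24.8) + f_B·(-53.2) = -38.2 − (-17.037) = -21.163
Substitute f_B = 0.593 − f_A:
f_A·(-24.8 − -53.2) = -21.163 − 0.593×(-53.2) = 10.384
f_A = 10.384 / 28.4 = 0.3656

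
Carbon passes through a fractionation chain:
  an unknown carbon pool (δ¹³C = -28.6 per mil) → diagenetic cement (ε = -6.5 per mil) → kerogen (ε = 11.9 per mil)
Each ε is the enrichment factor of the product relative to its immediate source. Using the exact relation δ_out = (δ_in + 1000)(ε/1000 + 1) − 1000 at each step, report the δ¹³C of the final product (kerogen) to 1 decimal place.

step 1: δ = (-28.60 + 1000)·(-6.5/1000 + 1) − 1000 = -34.91 per mil
step 2: δ = (-34.91 + 1000)·(11.9/1000 + 1) − 1000 = -23.43 per mil

-23.4 per mil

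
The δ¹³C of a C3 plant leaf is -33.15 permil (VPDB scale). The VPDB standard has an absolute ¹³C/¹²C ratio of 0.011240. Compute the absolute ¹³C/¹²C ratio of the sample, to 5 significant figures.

R_sample = R_standard × (δ¹³C/1000 + 1)
R_sample = 0.011240 × (-33.15/1000 + 1) = 0.011240 × 0.966850
R_sample = 0.0108674

0.010867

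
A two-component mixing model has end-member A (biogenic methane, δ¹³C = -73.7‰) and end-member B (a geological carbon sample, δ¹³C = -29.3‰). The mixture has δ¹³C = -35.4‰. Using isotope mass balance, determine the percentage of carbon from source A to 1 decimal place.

13.7%

δ_mix = f_A·δ_A + (1 − f_A)·δ_B  ⇒  f_A = (δ_mix − δ_B)/(δ_A − δ_B)
f_A = (-35.4 − (-29.3)) / (-73.7 − (-29.3))
f_A = -6.1 / -44.4 = 0.1374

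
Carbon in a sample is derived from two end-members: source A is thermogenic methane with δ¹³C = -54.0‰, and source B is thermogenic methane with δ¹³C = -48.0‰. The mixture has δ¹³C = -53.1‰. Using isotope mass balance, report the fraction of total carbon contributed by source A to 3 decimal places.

0.850

δ_mix = f_A·δ_A + (1 − f_A)·δ_B  ⇒  f_A = (δ_mix − δ_B)/(δ_A − δ_B)
f_A = (-53.1 − (-48.0)) / (-54.0 − (-48.0))
f_A = -5.1 / -6.0 = 0.8500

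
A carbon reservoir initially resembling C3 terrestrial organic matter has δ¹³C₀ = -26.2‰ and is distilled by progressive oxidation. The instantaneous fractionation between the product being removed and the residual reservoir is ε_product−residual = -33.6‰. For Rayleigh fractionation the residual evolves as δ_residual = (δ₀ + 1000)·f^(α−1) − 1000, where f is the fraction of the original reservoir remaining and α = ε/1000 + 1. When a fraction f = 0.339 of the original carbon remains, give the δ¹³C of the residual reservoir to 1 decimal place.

9.8‰

Rayleigh residual: δ_res = (δ₀ + 1000)·f^(α−1) − 1000
α = ε/1000 + 1 = 0.96640, so α − 1 = -0.03360
f^(α−1) = 0.339^(-0.03360) = 1.037016
δ_res = (-26.2 + 1000) × 1.037016 − 1000 = 1009.846 − 1000 = 9.85‰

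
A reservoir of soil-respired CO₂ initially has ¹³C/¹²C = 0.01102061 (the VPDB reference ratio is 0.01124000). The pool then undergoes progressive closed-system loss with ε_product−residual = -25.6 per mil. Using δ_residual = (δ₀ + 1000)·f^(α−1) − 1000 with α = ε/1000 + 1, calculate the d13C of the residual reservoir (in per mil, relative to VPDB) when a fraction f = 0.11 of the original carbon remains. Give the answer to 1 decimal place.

37.5 per mil

δ₀ = (0.01102061/0.01124000 − 1)×1000 = (0.980481 − 1)×1000 = -19.519 per mil
α − 1 = ε/1000 = -0.0256
f^(α−1) = 0.11^(-0.0256) = 1.058133
δ_res = (-19.519 + 1000) × 1.058133 − 1000 = 1037.480 − 1000 = 37.48 per mil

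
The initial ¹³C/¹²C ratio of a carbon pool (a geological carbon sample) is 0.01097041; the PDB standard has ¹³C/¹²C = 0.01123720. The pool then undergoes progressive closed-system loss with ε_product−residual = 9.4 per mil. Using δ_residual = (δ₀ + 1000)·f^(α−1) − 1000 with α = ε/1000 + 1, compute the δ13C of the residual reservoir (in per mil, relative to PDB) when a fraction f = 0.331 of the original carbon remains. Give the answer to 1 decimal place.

-33.8 per mil

δ₀ = (0.01097041/0.01123720 − 1)×1000 = (0.976258 − 1)×1000 = -23.742 per mil
α − 1 = ε/1000 = 0.0094
f^(α−1) = 0.331^(0.0094) = 0.989661
δ_res = (-23.742 + 1000) × 0.989661 − 1000 = 966.165 − 1000 = -33.84 per mil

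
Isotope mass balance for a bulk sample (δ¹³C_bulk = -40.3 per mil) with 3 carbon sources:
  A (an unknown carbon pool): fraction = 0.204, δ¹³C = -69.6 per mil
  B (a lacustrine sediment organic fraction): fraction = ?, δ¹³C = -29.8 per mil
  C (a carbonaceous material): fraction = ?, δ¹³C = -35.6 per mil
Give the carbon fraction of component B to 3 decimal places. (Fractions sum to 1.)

Let f_B and f_C be the unknown fractions; fractions sum to 1 so f_B + f_C = 0.796.
Mass balance: Σ fᵢ·δᵢ = δ_bulk ⇒ f_B·(-29.8) + f_C·(-35.6) = -40.3 − (-14.198) = -26.102
Substitute f_C = 0.796 − f_B:
f_B·(-29.8 − -35.6) = -26.102 − 0.796×(-35.6) = 2.236
f_B = 2.236 / 5.8 = 0.3855

0.386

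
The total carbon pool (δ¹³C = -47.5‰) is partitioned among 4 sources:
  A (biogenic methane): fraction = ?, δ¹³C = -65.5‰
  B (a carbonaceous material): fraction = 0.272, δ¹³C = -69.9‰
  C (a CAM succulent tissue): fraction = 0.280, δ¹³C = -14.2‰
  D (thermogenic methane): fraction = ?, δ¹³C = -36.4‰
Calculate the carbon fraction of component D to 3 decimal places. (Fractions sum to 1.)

Let f_D and f_A be the unknown fractions; fractions sum to 1 so f_D + f_A = 0.448.
Mass balance: Σ fᵢ·δᵢ = δ_bulk ⇒ f_D·(-36.4) + f_A·(-65.5) = -47.5 − (-22.989) = -24.511
Substitute f_A = 0.448 − f_D:
f_D·(-36.4 − -65.5) = -24.511 − 0.448×(-65.5) = 4.833
f_D = 4.833 / 29.1 = 0.1661

0.166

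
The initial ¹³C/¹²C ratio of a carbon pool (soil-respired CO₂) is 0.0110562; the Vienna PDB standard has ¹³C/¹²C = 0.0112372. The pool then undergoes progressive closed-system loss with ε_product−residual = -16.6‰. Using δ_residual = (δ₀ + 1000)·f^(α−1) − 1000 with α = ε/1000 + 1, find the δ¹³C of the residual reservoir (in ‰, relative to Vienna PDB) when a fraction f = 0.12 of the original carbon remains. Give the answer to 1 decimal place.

19.1‰

δ₀ = (0.0110562/0.0112372 − 1)×1000 = (0.983893 − 1)×1000 = -16.107‰
α − 1 = ε/1000 = -0.0166
f^(α−1) = 0.12^(-0.0166) = 1.035823
δ_res = (-16.107 + 1000) × 1.035823 − 1000 = 1019.139 − 1000 = 19.14‰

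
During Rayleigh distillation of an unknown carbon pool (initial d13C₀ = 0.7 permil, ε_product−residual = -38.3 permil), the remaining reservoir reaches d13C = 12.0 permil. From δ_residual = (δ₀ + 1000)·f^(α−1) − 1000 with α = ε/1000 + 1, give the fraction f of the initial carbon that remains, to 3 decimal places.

0.746

α − 1 = ε/1000 = -0.0383
(δ_res + 1000)/(δ₀ + 1000) = (12.0 + 1000)/(0.7 + 1000) = 1012.0/1000.7 = 1.011292
f = 1.011292^(1/-0.0383) = exp(ln(1.011292)/-0.0383) = exp(0.01123/-0.0383)
f = exp(-0.2932) = 0.7459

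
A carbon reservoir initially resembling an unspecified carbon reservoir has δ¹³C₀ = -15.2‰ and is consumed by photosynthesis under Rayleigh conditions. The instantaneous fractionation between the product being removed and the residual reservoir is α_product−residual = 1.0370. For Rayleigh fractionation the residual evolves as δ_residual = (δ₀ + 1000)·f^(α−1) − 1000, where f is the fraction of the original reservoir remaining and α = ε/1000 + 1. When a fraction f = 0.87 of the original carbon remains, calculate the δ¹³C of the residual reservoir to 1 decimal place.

Rayleigh residual: δ_res = (δ₀ + 1000)·f^(α−1) − 1000
α − 1 = 0.03700
f^(α−1) = 0.87^(0.03700) = 0.994861
δ_res = (-15.2 + 1000) × 0.994861 − 1000 = 979.739 − 1000 = -20.26‰

-20.3‰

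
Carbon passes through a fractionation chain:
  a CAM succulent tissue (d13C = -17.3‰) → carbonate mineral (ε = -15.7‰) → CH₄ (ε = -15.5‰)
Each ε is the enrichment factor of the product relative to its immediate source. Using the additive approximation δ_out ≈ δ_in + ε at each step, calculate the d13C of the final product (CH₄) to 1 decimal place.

step 1: δ ≈ -17.3 + (-15.7) = -33.0‰
step 2: δ ≈ -33.0 + (-15.5) = -48.5‰

-48.5‰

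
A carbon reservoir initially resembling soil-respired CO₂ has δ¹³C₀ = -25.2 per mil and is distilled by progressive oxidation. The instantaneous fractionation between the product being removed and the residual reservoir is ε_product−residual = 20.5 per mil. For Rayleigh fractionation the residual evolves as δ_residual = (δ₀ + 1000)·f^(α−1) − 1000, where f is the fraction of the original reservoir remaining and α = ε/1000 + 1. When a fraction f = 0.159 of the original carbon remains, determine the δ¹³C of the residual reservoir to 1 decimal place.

-61.3 per mil

Rayleigh residual: δ_res = (δ₀ + 1000)·f^(α−1) − 1000
α = ε/1000 + 1 = 1.02050, so α − 1 = 0.02050
f^(α−1) = 0.159^(0.02050) = 0.963005
δ_res = (-25.2 + 1000) × 0.963005 − 1000 = 938.737 − 1000 = -61.26 per mil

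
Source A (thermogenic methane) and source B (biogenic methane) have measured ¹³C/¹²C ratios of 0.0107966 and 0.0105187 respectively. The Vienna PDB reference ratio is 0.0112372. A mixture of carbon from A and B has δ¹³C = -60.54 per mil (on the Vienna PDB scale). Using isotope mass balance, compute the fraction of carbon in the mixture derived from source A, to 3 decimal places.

δ_A = (0.0107966/0.0112372 − 1)×1000 = (0.960791 − 1)×1000 = -39.209 per mil
δ_B = (0.0105187/0.0112372 − 1)×1000 = (0.936061 − 1)×1000 = -63.939 per mil
f_A = (δ_mix − δ_B)/(δ_A − δ_B) = (-60.54 − (-63.939))/(-39.209 − (-63.939))
f_A = 3.399 / 24.730 = 0.1375

0.137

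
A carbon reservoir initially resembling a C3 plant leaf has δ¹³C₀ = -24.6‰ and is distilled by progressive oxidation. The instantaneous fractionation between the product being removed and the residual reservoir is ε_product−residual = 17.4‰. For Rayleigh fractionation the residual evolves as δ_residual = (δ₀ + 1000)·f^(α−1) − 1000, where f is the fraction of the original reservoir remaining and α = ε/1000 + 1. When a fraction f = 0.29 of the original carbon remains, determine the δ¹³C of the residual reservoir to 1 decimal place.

Rayleigh residual: δ_res = (δ₀ + 1000)·f^(α−1) − 1000
α = ε/1000 + 1 = 1.01740, so α − 1 = 0.01740
f^(α−1) = 0.29^(0.01740) = 0.978691
δ_res = (-24.6 + 1000) × 0.978691 − 1000 = 954.615 − 1000 = -45.38‰

-45.4‰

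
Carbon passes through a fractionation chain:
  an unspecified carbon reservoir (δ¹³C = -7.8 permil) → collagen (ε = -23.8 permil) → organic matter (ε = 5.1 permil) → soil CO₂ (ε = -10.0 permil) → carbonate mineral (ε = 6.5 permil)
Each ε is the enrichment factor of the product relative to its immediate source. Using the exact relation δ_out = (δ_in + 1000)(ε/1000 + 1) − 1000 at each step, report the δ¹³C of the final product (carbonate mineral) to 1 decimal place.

-29.9 permil

step 1: δ = (-7.80 + 1000)·(-23.8/1000 + 1) − 1000 = -31.41 permil
step 2: δ = (-31.41 + 1000)·(5.1/1000 + 1) − 1000 = -26.47 permil
step 3: δ = (-26.47 + 1000)·(-10.0/1000 + 1) − 1000 = -36.21 permil
step 4: δ = (-36.21 + 1000)·(6.5/1000 + 1) − 1000 = -29.95 permil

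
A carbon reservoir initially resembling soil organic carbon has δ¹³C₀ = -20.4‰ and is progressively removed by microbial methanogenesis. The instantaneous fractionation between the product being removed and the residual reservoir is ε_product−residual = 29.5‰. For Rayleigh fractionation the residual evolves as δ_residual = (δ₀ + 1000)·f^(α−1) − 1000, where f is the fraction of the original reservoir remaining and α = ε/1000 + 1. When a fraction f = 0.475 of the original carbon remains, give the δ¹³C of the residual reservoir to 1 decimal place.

Rayleigh residual: δ_res = (δ₀ + 1000)·f^(α−1) − 1000
α = ε/1000 + 1 = 1.02950, so α − 1 = 0.02950
f^(α−1) = 0.475^(0.02950) = 0.978278
δ_res = (-20.4 + 1000) × 0.978278 − 1000 = 958.322 − 1000 = -41.68‰

-41.7‰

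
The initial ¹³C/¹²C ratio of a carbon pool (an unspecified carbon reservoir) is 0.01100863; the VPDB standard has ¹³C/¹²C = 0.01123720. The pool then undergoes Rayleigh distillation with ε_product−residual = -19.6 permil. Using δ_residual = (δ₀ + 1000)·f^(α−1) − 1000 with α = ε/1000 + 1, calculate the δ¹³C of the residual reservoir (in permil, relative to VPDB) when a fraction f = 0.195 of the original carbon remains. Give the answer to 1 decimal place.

11.6 permil

δ₀ = (0.01100863/0.01123720 − 1)×1000 = (0.979660 − 1)×1000 = -20.340 permil
α − 1 = ε/1000 = -0.0196
f^(α−1) = 0.195^(-0.0196) = 1.032560
δ_res = (-20.340 + 1000) × 1.032560 − 1000 = 1011.557 − 1000 = 11.56 permil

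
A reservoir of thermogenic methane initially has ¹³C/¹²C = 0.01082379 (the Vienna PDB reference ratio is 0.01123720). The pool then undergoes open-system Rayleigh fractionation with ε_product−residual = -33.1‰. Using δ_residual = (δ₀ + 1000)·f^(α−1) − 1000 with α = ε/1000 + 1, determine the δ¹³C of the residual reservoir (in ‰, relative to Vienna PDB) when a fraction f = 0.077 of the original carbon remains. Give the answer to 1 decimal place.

δ₀ = (0.01082379/0.01123720 − 1)×1000 = (0.963211 − 1)×1000 = -36.789‰
α − 1 = ε/1000 = -0.0331
f^(α−1) = 0.077^(-0.0331) = 1.088572
δ_res = (-36.789 + 1000) × 1.088572 − 1000 = 1048.524 − 1000 = 48.52‰

48.5‰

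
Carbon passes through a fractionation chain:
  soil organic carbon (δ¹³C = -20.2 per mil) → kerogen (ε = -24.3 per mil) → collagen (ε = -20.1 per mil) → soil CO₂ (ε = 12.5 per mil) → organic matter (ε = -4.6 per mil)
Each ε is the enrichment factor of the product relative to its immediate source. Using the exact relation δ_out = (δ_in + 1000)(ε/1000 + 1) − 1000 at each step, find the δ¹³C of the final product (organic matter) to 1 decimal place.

step 1: δ = (-20.20 + 1000)·(-24.3/1000 + 1) − 1000 = -44.01 per mil
step 2: δ = (-44.01 + 1000)·(-20.1/1000 + 1) − 1000 = -63.22 per mil
step 3: δ = (-63.22 + 1000)·(12.5/1000 + 1) − 1000 = -51.51 per mil
step 4: δ = (-51.51 + 1000)·(-4.6/1000 + 1) − 1000 = -55.88 per mil

-55.9 per mil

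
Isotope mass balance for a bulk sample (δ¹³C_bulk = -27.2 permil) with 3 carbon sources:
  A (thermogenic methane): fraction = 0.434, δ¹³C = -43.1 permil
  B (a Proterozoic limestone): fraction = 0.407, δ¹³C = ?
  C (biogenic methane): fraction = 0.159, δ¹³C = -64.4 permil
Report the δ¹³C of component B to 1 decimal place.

4.3 permil

Isotope mass balance: δ_bulk = Σ fᵢ·δᵢ.
-27.2 = 0.434×(-43.1) + 0.407×δ_B + 0.159×(-64.4)
0.407·δ_B = -27.2 − (-28.945) = 1.745
δ_B = 1.745 / 0.407 = 4.29 permil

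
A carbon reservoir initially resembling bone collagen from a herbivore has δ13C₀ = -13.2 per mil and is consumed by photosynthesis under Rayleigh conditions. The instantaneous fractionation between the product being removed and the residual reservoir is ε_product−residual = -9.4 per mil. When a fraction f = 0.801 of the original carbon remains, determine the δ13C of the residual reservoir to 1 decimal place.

-11.1 per mil

Rayleigh residual: δ_res = (δ₀ + 1000)·f^(α−1) − 1000
α = ε/1000 + 1 = 0.99060, so α − 1 = -0.00940
f^(α−1) = 0.801^(-0.00940) = 1.002088
δ_res = (-13.2 + 1000) × 1.002088 − 1000 = 988.860 − 1000 = -11.14 per mil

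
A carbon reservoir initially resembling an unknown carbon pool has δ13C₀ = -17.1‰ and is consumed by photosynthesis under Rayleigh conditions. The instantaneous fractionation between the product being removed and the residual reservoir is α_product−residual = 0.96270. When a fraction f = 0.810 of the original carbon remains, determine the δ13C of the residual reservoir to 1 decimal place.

-9.3‰

Rayleigh residual: δ_res = (δ₀ + 1000)·f^(α−1) − 1000
α − 1 = -0.03730
f^(α−1) = 0.810^(-0.03730) = 1.007891
δ_res = (-17.1 + 1000) × 1.007891 − 1000 = 990.656 − 1000 = -9.34‰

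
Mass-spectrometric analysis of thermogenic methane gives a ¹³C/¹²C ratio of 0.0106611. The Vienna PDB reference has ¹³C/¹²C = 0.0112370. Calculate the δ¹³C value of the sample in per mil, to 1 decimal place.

-51.3 per mil

δ¹³C = (R_sample / R_standard − 1) × 1000
R_sample / R_standard = 0.0106611 / 0.0112370 = 0.948750
δ¹³C = (0.948750 − 1) × 1000 = -51.25 per mil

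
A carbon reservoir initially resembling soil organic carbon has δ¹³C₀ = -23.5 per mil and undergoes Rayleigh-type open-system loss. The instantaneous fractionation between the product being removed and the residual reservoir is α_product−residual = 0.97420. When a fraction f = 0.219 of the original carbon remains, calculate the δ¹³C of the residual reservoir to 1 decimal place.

Rayleigh residual: δ_res = (δ₀ + 1000)·f^(α−1) − 1000
α − 1 = -0.02580
f^(α−1) = 0.219^(-0.02580) = 1.039960
δ_res = (-23.5 + 1000) × 1.039960 − 1000 = 1015.521 − 1000 = 15.52 per mil

15.5 per mil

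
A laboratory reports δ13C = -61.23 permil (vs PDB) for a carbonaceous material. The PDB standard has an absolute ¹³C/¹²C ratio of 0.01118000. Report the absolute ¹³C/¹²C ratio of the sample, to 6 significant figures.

R_sample = R_standard × (δ13C/1000 + 1)
R_sample = 0.01118000 × (-61.23/1000 + 1) = 0.01118000 × 0.938770
R_sample = 0.0104954

0.0104954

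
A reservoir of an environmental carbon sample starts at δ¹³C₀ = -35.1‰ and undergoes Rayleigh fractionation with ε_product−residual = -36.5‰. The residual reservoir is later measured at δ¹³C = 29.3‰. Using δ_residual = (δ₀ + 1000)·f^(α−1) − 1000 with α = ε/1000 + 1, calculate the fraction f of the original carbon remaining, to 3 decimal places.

0.170

α − 1 = ε/1000 = -0.0365
(δ_res + 1000)/(δ₀ + 1000) = (29.3 + 1000)/(-35.1 + 1000) = 1029.3/964.9 = 1.066743
f = 1.066743^(1/-0.0365) = exp(ln(1.066743)/-0.0365) = exp(0.06461/-0.0365)
f = exp(-1.7701) = 0.1703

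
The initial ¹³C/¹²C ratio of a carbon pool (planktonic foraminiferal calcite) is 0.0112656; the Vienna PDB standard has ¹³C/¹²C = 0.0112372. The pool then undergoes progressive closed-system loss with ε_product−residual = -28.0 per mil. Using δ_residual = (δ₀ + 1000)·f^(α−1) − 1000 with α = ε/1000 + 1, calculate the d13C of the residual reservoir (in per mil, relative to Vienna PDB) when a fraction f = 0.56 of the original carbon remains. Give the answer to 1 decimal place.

δ₀ = (0.0112656/0.0112372 − 1)×1000 = (1.002527 − 1)×1000 = 2.527 per mil
α − 1 = ε/1000 = -0.0280
f^(α−1) = 0.56^(-0.0280) = 1.016367
δ_res = (2.527 + 1000) × 1.016367 − 1000 = 1018.936 − 1000 = 18.94 per mil

18.9 per mil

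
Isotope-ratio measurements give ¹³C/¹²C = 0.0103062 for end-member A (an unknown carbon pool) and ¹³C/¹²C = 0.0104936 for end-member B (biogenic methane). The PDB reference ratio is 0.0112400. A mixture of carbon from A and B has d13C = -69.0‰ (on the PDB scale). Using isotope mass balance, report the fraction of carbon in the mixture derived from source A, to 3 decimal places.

δ_A = (0.0103062/0.0112400 − 1)×1000 = (0.916922 − 1)×1000 = -83.078‰
δ_B = (0.0104936/0.0112400 − 1)×1000 = (0.933594 − 1)×1000 = -66.406‰
f_A = (δ_mix − δ_B)/(δ_A − δ_B) = (-69.0 − (-66.406))/(-83.078 − (-66.406))
f_A = -2.594 / -16.673 = 0.1556

0.156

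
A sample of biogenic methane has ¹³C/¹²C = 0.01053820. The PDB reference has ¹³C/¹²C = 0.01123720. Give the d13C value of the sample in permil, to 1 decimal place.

-62.2 permil

d13C = (R_sample / R_standard − 1) × 1000
R_sample / R_standard = 0.01053820 / 0.01123720 = 0.937796
d13C = (0.937796 − 1) × 1000 = -62.20 permil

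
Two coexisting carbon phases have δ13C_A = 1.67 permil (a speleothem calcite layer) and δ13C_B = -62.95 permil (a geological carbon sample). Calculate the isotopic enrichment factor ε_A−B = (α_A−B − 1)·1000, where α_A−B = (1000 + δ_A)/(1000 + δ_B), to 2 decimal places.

α_A−B = (1000 + 1.67) / (1000 + -62.95) = 1001.67 / 937.05 = 1.068961
ε_A−B = (1.068961 − 1) × 1000 = 68.961 permil
(The approximation ε ≈ δ_A − δ_B would give 64.62 permil.)

68.96 permil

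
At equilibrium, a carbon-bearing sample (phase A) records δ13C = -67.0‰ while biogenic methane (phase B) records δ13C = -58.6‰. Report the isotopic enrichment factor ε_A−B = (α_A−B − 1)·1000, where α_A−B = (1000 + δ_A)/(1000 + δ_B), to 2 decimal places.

-8.92‰

α_A−B = (1000 + -67.0) / (1000 + -58.6) = 933.0 / 941.4 = 0.991077
ε_A−B = (0.991077 − 1) × 1000 = -8.923‰
(The approximation ε ≈ δ_A − δ_B would give -8.4‰.)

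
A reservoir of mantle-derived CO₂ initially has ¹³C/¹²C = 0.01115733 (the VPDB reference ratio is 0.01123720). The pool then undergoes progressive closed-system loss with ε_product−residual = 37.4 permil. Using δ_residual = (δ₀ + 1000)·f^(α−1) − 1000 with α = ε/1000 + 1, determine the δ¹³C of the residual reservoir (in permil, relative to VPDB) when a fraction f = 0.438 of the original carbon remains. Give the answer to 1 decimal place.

-37.3 permil

δ₀ = (0.01115733/0.01123720 − 1)×1000 = (0.992892 − 1)×1000 = -7.108 permil
α − 1 = ε/1000 = 0.0374
f^(α−1) = 0.438^(0.0374) = 0.969597
δ_res = (-7.108 + 1000) × 0.969597 − 1000 = 962.705 − 1000 = -37.29 permil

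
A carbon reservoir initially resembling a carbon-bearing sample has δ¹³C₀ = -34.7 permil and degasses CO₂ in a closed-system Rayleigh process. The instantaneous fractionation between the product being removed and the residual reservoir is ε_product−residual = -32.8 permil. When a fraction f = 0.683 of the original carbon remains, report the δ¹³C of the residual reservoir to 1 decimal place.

Rayleigh residual: δ_res = (δ₀ + 1000)·f^(α−1) − 1000
α = ε/1000 + 1 = 0.96720, so α − 1 = -0.03280
f^(α−1) = 0.683^(-0.03280) = 1.012584
δ_res = (-34.7 + 1000) × 1.012584 − 1000 = 977.447 − 1000 = -22.55 permil

-22.6 permil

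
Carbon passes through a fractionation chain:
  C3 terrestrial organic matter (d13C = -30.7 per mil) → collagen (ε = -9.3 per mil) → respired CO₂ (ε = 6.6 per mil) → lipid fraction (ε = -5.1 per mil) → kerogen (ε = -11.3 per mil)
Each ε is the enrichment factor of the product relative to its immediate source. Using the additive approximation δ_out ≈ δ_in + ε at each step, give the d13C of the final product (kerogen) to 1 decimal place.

-49.8 per mil

step 1: δ ≈ -30.7 + (-9.3) = -40.0 per mil
step 2: δ ≈ -40.0 + (6.6) = -33.4 per mil
step 3: δ ≈ -33.4 + (-5.1) = -38.5 per mil
step 4: δ ≈ -38.5 + (-11.3) = -49.8 per mil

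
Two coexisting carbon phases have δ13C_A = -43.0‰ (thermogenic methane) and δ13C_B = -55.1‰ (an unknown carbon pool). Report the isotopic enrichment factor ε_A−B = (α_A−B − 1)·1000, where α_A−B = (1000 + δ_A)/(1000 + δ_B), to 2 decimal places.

12.81‰

α_A−B = (1000 + -43.0) / (1000 + -55.1) = 957.0 / 944.9 = 1.012806
ε_A−B = (1.012806 − 1) × 1000 = 12.806‰
(The approximation ε ≈ δ_A − δ_B would give 12.1‰.)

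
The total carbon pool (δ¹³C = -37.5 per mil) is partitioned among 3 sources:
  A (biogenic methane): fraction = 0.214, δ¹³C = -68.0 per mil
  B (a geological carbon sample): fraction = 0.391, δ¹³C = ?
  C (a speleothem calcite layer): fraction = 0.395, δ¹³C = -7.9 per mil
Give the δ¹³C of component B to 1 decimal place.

Isotope mass balance: δ_bulk = Σ fᵢ·δᵢ.
-37.5 = 0.214×(-68.0) + 0.391×δ_B + 0.395×(-7.9)
0.391·δ_B = -37.5 − (-17.672) = -19.828
δ_B = -19.828 / 0.391 = -50.71 per mil

-50.7 per mil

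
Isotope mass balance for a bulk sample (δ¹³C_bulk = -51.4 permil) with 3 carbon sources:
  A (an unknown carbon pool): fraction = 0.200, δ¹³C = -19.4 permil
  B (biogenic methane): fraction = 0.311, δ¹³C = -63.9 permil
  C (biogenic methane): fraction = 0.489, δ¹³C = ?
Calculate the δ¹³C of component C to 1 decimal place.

Isotope mass balance: δ_bulk = Σ fᵢ·δᵢ.
-51.4 = 0.200×(-19.4) + 0.311×(-63.9) + 0.489×δ_C
0.489·δ_C = -51.4 − (-23.753) = -27.647
δ_C = -27.647 / 0.489 = -56.54 permil

-56.5 permil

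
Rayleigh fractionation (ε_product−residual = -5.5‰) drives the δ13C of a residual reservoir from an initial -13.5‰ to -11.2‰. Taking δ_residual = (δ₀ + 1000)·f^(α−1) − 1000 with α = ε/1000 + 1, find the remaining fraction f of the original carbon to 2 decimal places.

α − 1 = ε/1000 = -0.0055
(δ_res + 1000)/(δ₀ + 1000) = (-11.2 + 1000)/(-13.5 + 1000) = 988.8/986.5 = 1.002331
f = 1.002331^(1/-0.0055) = exp(ln(1.002331)/-0.0055) = exp(0.00233/-0.0055)
f = exp(-0.4234) = 0.6548

0.65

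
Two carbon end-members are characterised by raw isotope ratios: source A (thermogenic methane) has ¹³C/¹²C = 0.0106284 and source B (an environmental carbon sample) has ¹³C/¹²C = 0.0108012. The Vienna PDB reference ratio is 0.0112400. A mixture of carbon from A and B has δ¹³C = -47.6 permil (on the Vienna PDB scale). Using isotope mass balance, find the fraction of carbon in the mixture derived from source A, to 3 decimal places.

0.557

δ_A = (0.0106284/0.0112400 − 1)×1000 = (0.945587 − 1)×1000 = -54.413 permil
δ_B = (0.0108012/0.0112400 − 1)×1000 = (0.960961 − 1)×1000 = -39.039 permil
f_A = (δ_mix − δ_B)/(δ_A − δ_B) = (-47.6 − (-39.039))/(-54.413 − (-39.039))
f_A = -8.561 / -15.374 = 0.5569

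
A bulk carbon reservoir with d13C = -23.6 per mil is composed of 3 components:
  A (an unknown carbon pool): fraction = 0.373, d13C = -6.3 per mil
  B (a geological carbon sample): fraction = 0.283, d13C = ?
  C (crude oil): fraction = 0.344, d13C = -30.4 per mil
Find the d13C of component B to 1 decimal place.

-38.1 per mil

Isotope mass balance: δ_bulk = Σ fᵢ·δᵢ.
-23.6 = 0.373×(-6.3) + 0.283×δ_B + 0.344×(-30.4)
0.283·δ_B = -23.6 − (-12.807) = -10.793
δ_B = -10.793 / 0.283 = -38.14 per mil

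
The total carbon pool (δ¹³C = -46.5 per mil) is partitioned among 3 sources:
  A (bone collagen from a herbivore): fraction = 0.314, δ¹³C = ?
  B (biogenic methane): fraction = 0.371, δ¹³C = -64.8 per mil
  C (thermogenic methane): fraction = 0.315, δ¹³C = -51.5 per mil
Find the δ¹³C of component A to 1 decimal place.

-19.9 per mil

Isotope mass balance: δ_bulk = Σ fᵢ·δᵢ.
-46.5 = 0.314×δ_A + 0.371×(-64.8) + 0.315×(-51.5)
0.314·δ_A = -46.5 − (-40.263) = -6.237
δ_A = -6.237 / 0.314 = -19.86 per mil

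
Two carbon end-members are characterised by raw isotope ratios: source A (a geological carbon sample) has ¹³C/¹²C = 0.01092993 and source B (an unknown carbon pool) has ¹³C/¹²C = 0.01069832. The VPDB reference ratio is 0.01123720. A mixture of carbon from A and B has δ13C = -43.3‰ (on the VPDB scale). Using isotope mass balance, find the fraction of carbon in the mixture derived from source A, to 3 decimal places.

δ_A = (0.01092993/0.01123720 − 1)×1000 = (0.972656 − 1)×1000 = -27.344‰
δ_B = (0.01069832/0.01123720 − 1)×1000 = (0.952045 − 1)×1000 = -47.955‰
f_A = (δ_mix − δ_B)/(δ_A − δ_B) = (-43.3 − (-47.955))/(-27.344 − (-47.955))
f_A = 4.655 / 20.611 = 0.2259

0.226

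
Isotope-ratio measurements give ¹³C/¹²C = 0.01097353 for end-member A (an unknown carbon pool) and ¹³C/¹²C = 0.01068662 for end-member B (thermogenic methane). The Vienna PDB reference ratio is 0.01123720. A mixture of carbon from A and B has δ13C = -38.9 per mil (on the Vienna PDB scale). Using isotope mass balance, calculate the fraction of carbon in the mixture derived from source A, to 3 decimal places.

δ_A = (0.01097353/0.01123720 − 1)×1000 = (0.976536 − 1)×1000 = -23.464 per mil
δ_B = (0.01068662/0.01123720 − 1)×1000 = (0.951004 − 1)×1000 = -48.996 per mil
f_A = (δ_mix − δ_B)/(δ_A − δ_B) = (-38.9 − (-48.996))/(-23.464 − (-48.996))
f_A = 10.096 / 25.532 = 0.3954

0.395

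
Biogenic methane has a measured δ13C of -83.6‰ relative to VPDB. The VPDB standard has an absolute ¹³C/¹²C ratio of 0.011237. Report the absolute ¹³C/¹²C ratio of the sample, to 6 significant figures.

0.0102976

R_sample = R_standard × (δ13C/1000 + 1)
R_sample = 0.011237 × (-83.6/1000 + 1) = 0.011237 × 0.916400
R_sample = 0.0102976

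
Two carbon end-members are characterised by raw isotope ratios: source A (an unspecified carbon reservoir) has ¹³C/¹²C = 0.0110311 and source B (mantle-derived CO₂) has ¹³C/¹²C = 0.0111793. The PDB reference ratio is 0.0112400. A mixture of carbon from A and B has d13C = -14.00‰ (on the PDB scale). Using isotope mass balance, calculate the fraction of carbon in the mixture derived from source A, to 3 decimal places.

0.652

δ_A = (0.0110311/0.0112400 − 1)×1000 = (0.981415 − 1)×1000 = -18.585‰
δ_B = (0.0111793/0.0112400 − 1)×1000 = (0.994600 − 1)×1000 = -5.400‰
f_A = (δ_mix − δ_B)/(δ_A − δ_B) = (-14.00 − (-5.400))/(-18.585 − (-5.400))
f_A = -8.600 / -13.185 = 0.6522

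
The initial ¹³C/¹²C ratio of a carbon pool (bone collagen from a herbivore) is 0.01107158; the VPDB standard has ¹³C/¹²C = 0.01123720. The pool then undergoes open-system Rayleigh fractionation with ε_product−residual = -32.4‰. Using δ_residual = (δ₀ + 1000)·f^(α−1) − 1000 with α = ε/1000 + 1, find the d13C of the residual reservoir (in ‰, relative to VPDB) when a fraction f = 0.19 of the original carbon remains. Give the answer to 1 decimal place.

δ₀ = (0.01107158/0.01123720 − 1)×1000 = (0.985261 − 1)×1000 = -14.739‰
α − 1 = ε/1000 = -0.0324
f^(α−1) = 0.19^(-0.0324) = 1.055282
δ_res = (-14.739 + 1000) × 1.055282 − 1000 = 1039.728 − 1000 = 39.73‰

39.7‰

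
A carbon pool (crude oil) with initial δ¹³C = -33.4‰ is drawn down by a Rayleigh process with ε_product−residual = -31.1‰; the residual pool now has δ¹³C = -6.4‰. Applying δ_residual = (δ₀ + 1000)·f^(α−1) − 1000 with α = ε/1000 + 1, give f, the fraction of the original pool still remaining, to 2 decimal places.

0.41

α − 1 = ε/1000 = -0.0311
(δ_res + 1000)/(δ₀ + 1000) = (-6.4 + 1000)/(-33.4 + 1000) = 993.6/966.6 = 1.027933
f = 1.027933^(1/-0.0311) = exp(ln(1.027933)/-0.0311) = exp(0.02755/-0.0311)
f = exp(-0.8859) = 0.4124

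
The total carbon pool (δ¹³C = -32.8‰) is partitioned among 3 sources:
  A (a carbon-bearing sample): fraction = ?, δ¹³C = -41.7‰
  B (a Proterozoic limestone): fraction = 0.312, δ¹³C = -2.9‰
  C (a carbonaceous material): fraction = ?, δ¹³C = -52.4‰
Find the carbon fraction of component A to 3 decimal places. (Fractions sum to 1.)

0.388

Let f_A and f_C be the unknown fractions; fractions sum to 1 so f_A + f_C = 0.688.
Mass balance: Σ fᵢ·δᵢ = δ_bulk ⇒ f_A·(-41.7) + f_C·(-52.4) = -32.8 − (-0.905) = -31.895
Substitute f_C = 0.688 − f_A:
f_A·(-41.7 − -52.4) = -31.895 − 0.688×(-52.4) = 4.156
f_A = 4.156 / 10.7 = 0.3884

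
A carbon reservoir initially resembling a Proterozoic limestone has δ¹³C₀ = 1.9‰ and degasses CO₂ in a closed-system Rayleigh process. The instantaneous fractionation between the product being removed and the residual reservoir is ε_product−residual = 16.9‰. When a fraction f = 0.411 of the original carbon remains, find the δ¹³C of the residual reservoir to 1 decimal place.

Rayleigh residual: δ_res = (δ₀ + 1000)·f^(α−1) − 1000
α = ε/1000 + 1 = 1.01690, so α − 1 = 0.01690
f^(α−1) = 0.411^(0.01690) = 0.985086
δ_res = (1.9 + 1000) × 0.985086 − 1000 = 986.957 − 1000 = -13.04‰

-13.0‰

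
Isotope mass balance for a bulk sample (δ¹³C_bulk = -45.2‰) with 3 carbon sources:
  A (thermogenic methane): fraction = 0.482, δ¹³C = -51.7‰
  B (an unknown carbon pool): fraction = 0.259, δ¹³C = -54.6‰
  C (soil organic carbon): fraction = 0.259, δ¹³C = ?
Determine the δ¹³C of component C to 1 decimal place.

-23.7‰

Isotope mass balance: δ_bulk = Σ fᵢ·δᵢ.
-45.2 = 0.482×(-51.7) + 0.259×(-54.6) + 0.259×δ_C
0.259·δ_C = -45.2 − (-39.061) = -6.139
δ_C = -6.139 / 0.259 = -23.70‰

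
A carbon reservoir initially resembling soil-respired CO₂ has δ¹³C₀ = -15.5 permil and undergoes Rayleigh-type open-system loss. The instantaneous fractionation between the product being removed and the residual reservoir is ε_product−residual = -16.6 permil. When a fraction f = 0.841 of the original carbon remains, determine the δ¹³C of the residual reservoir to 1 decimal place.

Rayleigh residual: δ_res = (δ₀ + 1000)·f^(α−1) − 1000
α = ε/1000 + 1 = 0.98340, so α − 1 = -0.01660
f^(α−1) = 0.841^(-0.01660) = 1.002879
δ_res = (-15.5 + 1000) × 1.002879 − 1000 = 987.334 − 1000 = -12.67 permil

-12.7 permil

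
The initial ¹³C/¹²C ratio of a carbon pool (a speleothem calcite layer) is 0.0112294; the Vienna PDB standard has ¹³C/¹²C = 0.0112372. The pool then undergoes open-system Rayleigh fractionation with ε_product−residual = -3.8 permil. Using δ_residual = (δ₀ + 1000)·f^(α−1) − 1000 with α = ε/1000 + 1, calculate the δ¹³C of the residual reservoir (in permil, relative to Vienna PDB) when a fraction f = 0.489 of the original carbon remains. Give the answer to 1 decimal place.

2.0 permil

δ₀ = (0.0112294/0.0112372 − 1)×1000 = (0.999306 − 1)×1000 = -0.694 permil
α − 1 = ε/1000 = -0.0038
f^(α−1) = 0.489^(-0.0038) = 1.002722
δ_res = (-0.694 + 1000) × 1.002722 − 1000 = 1002.026 − 1000 = 2.03 permil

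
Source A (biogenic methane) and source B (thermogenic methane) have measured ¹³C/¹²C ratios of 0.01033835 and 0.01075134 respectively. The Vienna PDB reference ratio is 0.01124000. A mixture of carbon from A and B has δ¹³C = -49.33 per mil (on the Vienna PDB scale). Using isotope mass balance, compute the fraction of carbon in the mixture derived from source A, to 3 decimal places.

0.159

δ_A = (0.01033835/0.01124000 − 1)×1000 = (0.919782 − 1)×1000 = -80.218 per mil
δ_B = (0.01075134/0.01124000 − 1)×1000 = (0.956525 − 1)×1000 = -43.475 per mil
f_A = (δ_mix − δ_B)/(δ_A − δ_B) = (-49.33 − (-43.475))/(-80.218 − (-43.475))
f_A = -5.855 / -36.743 = 0.1593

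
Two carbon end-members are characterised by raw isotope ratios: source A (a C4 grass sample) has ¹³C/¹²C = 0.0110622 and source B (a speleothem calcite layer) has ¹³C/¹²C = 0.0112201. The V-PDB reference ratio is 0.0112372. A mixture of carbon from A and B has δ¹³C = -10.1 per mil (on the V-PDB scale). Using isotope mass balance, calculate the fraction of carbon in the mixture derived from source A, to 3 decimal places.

δ_A = (0.0110622/0.0112372 − 1)×1000 = (0.984427 − 1)×1000 = -15.573 per mil
δ_B = (0.0112201/0.0112372 − 1)×1000 = (0.998478 − 1)×1000 = -1.522 per mil
f_A = (δ_mix − δ_B)/(δ_A − δ_B) = (-10.1 − (-1.522))/(-15.573 − (-1.522))
f_A = -8.578 / -14.052 = 0.6105

0.610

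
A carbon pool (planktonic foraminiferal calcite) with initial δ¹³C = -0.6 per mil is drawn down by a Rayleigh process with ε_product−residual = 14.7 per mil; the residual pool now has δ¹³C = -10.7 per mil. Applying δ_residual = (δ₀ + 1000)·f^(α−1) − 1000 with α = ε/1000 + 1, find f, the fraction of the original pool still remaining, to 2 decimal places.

0.50

α − 1 = ε/1000 = 0.0147
(δ_res + 1000)/(δ₀ + 1000) = (-10.7 + 1000)/(-0.6 + 1000) = 989.3/999.4 = 0.989894
f = 0.989894^(1/0.0147) = exp(ln(0.989894)/0.0147) = exp(-0.01016/0.0147)
f = exp(-0.6910) = 0.5011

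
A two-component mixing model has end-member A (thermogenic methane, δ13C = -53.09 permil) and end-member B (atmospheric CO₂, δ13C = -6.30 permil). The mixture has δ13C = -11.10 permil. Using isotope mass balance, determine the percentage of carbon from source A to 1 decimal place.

δ_mix = f_A·δ_A + (1 − f_A)·δ_B  ⇒  f_A = (δ_mix − δ_B)/(δ_A − δ_B)
f_A = (-11.10 − (-6.30)) / (-53.09 − (-6.30))
f_A = -4.80 / -46.79 = 0.1026

10.3%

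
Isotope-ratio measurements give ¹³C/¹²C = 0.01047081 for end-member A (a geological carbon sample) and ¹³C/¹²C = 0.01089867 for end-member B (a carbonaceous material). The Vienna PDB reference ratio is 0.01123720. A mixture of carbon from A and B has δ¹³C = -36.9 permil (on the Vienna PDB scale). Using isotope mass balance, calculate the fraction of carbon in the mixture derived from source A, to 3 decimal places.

δ_A = (0.01047081/0.01123720 − 1)×1000 = (0.931799 − 1)×1000 = -68.201 permil
δ_B = (0.01089867/0.01123720 − 1)×1000 = (0.969874 − 1)×1000 = -30.126 permil
f_A = (δ_mix − δ_B)/(δ_A − δ_B) = (-36.9 − (-30.126))/(-68.201 − (-30.126))
f_A = -6.774 / -38.075 = 0.1779

0.178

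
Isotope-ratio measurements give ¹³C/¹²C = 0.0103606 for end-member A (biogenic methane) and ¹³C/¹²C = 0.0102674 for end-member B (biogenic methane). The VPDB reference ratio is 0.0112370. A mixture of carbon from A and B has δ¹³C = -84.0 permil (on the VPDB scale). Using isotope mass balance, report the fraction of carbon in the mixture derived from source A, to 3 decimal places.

0.276

δ_A = (0.0103606/0.0112370 − 1)×1000 = (0.922008 − 1)×1000 = -77.992 permil
δ_B = (0.0102674/0.0112370 − 1)×1000 = (0.913714 − 1)×1000 = -86.286 permil
f_A = (δ_mix − δ_B)/(δ_A − δ_B) = (-84.0 − (-86.286))/(-77.992 − (-86.286))
f_A = 2.286 / 8.294 = 0.2757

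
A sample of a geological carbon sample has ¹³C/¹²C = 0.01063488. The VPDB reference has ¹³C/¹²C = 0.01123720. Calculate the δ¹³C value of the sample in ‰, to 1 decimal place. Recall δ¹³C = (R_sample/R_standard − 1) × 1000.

δ¹³C = (R_sample / R_standard − 1) × 1000
R_sample / R_standard = 0.01063488 / 0.01123720 = 0.946399
δ¹³C = (0.946399 − 1) × 1000 = -53.60‰

-53.6‰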